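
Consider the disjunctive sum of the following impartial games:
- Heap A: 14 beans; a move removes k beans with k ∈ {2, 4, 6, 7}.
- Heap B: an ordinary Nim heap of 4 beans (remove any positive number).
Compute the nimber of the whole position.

Build the Grundy sequence for heap A with g(k) = mex{g(k−s) : s ∈ {2, 4, 6, 7}, s ≤ k}:
k:     0  1  2  3  4  5  6  7  8  9 10 11 12 13 14
g(k):  0  0  1  1  2  2  3  3  4  0  0  1  1  2  2
So g(14) = 2.
Heap B is a plain Nim heap of size 4, so its Grundy value is 4.
The value of a disjunctive sum is the nim-sum of the parts.
Combined value = 2 ⊕ 4 = 6.

6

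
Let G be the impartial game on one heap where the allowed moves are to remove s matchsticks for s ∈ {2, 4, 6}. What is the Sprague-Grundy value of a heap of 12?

Build the Grundy sequence with g(k) = mex{g(k−s) : s ∈ {2, 4, 6}, s ≤ k}:
g(0) = mex{} = 0
g(1) = mex{} = 0
g(2) = mex{0} = 1
g(3) = mex{0} = 1
g(4) = mex{0,1} = 2
g(5) = mex{0,1} = 2
g(6) = mex{0,1,2} = 3
g(7) = mex{0,1,2} = 3
g(8) = mex{1,2,3} = 0
g(9) = mex{1,2,3} = 0
g(10) = mex{0,2,3} = 1
g(11) = mex{0,2,3} = 1
g(12) = mex{0,1,3} = 2
So g(12) = 2.

2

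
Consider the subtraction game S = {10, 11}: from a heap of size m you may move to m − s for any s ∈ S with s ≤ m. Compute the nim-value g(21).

Build the Grundy sequence with g(k) = mex{g(k−s) : s ∈ {10, 11}, s ≤ k}:
k:     0  1  2  3  4  5  6  7  8  9 10 11 12 13 14 15 16 17 18 19 20 21
g(k):  0  0  0  0  0  0  0  0  0  0  1  1  1  1  1  1  1  1  1  1  2  0
So g(21) = 0.

0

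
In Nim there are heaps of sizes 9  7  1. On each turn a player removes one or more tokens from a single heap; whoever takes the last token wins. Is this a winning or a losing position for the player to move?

Winning position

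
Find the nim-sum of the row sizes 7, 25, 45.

51

Write each in binary and XOR column by column:
  000111  (7)
  011001  (25)
  101101  (45)
  ------
  110011  (51)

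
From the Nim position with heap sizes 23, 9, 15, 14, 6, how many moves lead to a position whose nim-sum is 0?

1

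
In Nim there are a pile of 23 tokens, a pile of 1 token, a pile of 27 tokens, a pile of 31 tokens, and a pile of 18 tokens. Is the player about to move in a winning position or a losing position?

Compute the nim-sum pairwise:
23 ^ 1 = 22
22 ^ 27 = 13
13 ^ 31 = 18
18 ^ 18 = 0
The nim-sum is 0, so this is a P-position: the player to move is in a losing position under optimal play.

Losing position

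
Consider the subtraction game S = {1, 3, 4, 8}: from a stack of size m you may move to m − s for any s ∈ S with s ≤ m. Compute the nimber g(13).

2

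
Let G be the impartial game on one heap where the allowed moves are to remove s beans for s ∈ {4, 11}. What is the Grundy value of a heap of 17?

0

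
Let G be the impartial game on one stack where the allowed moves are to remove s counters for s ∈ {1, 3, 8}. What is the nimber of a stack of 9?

3

Compute g(0), g(1), … for moves {1, 3, 8}:
k:     0  1  2  3  4  5  6  7  8  9
g(k):  0  1  0  1  0  1  0  1  2  3
So g(9) = 3.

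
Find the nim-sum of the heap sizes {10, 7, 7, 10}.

0

Bitwise XOR of the heap sizes:
  1010  (10)
  0111  (7)
  0111  (7)
  1010  (10)
  ----
  0000  (0)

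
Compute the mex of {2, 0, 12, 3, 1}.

4

The values 0, 1, 2, 3 are all present; 4 is the first non-negative integer missing from the set.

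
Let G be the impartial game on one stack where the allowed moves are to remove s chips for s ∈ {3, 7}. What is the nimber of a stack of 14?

1

Compute g(0), g(1), … for moves {3, 7}:
g(0) = mex{} = 0
g(1) = mex{} = 0
g(2) = mex{} = 0
g(3) = mex{0} = 1
g(4) = mex{0} = 1
g(5) = mex{0} = 1
g(6) = mex{1} = 0
g(7) = mex{0,1} = 2
g(8) = mex{0,1} = 2
g(9) = mex{0} = 1
g(10) = mex{1,2} = 0
g(11) = mex{1,2} = 0
g(12) = mex{1} = 0
g(13) = mex{0} = 1
g(14) = mex{0,2} = 1
So g(14) = 1.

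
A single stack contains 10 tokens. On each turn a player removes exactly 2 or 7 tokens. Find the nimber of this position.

Compute g(0), g(1), … for moves {2, 7}:
g(0) = mex{} = 0
g(1) = mex{} = 0
g(2) = mex{0} = 1
g(3) = mex{0} = 1
g(4) = mex{1} = 0
g(5) = mex{1} = 0
g(6) = mex{0} = 1
g(7) = mex{0} = 1
g(8) = mex{0,1} = 2
g(9) = mex{1} = 0
g(10) = mex{1,2} = 0
So g(10) = 0.

0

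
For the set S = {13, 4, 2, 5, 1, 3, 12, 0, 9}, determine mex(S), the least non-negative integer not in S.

The values 0, 1, 2, 3, 4, 5 are all present; 6 is the first non-negative integer missing from the set.

6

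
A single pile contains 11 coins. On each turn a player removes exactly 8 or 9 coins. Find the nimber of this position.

Build the Grundy sequence with g(k) = mex{g(k−s) : s ∈ {8, 9}, s ≤ k}:
k:     0  1  2  3  4  5  6  7  8  9 10 11
g(k):  0  0  0  0  0  0  0  0  1  1  1  1
So g(11) = 1.

1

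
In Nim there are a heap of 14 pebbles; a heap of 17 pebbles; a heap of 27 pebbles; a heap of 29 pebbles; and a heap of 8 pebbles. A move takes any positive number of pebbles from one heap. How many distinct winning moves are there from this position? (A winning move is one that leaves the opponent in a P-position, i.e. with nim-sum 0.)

3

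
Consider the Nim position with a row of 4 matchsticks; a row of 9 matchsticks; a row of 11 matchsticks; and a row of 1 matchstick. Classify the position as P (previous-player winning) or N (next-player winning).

N-position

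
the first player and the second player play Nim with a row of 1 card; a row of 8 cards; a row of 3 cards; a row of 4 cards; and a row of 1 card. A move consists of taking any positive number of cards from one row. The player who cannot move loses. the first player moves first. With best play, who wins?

the first player wins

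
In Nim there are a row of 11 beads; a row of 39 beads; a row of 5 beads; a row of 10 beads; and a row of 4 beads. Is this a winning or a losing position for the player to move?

In binary:
  001011  (11)
  100111  (39)
  000101  (5)
  001010  (10)
  000100  (4)
  ------
  100111  (39)
The nim-sum is 39 ≠ 0, so this is an N-position: the player to move can win.

Winning position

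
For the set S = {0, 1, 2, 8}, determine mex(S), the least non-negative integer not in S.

The values 0, 1, 2 are all present; 3 is the first non-negative integer missing from the set.

3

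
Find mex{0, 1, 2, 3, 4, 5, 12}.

The values 0, 1, 2, 3, 4, 5 are all present; 6 is the first non-negative integer missing from the set.

6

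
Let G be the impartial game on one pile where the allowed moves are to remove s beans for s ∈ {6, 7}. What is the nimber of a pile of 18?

0

Grundy values for subtraction set {6, 7}:
k:     0  1  2  3  4  5  6  7  8  9 10 11 12 13 14 15 16 17 18
g(k):  0  0  0  0  0  0  1  1  1  1  1  1  2  0  0  0  0  0  0
So g(18) = 0.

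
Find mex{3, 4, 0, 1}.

2

The values 0, 1 are all present; 2 is the first non-negative integer missing from the set.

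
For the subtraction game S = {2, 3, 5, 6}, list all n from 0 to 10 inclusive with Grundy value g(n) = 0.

0, 1, 8, 9

Grundy values for subtraction set {2, 3, 5, 6}:
g(0) = mex{} = 0
g(1) = mex{} = 0
g(2) = mex{0} = 1
g(3) = mex{0} = 1
g(4) = mex{0,1} = 2
g(5) = mex{0,1} = 2
g(6) = mex{0,1,2} = 3
g(7) = mex{0,1,2} = 3
g(8) = mex{1,2,3} = 0
g(9) = mex{1,2,3} = 0
g(10) = mex{0,2,3} = 1
The P-positions (g = 0) in 0..10 are 0, 1, 8, 9.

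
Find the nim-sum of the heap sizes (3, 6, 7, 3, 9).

Compute the nim-sum pairwise:
3 XOR 6 = 5
5 XOR 7 = 2
2 XOR 3 = 1
1 XOR 9 = 8

8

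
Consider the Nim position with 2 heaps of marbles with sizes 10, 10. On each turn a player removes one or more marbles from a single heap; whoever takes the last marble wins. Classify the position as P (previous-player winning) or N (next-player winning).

P-position

Write each in binary and XOR column by column:
  1010  (10)
  1010  (10)
  ----
  0000  (0)
The nim-sum is 0, so this is a P-position: the player to move is in a losing position under optimal play.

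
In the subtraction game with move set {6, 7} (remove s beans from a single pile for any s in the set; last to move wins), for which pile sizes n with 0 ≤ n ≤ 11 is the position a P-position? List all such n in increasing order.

0, 1, 2, 3, 4, 5

Grundy values for subtraction set {6, 7}:
g(0) = mex{} = 0
g(1) = mex{} = 0
g(2) = mex{} = 0
g(3) = mex{} = 0
g(4) = mex{} = 0
g(5) = mex{} = 0
g(6) = mex{0} = 1
g(7) = mex{0} = 1
g(8) = mex{0} = 1
g(9) = mex{0} = 1
g(10) = mex{0} = 1
g(11) = mex{0} = 1
The P-positions (g = 0) in 0..11 are 0, 1, 2, 3, 4, 5.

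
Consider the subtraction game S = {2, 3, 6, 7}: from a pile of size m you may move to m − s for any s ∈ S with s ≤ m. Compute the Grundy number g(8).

2

Grundy values for subtraction set {2, 3, 6, 7}:
g(0) = mex{} = 0
g(1) = mex{} = 0
g(2) = mex{0} = 1
g(3) = mex{0} = 1
g(4) = mex{0,1} = 2
g(5) = mex{1} = 0
g(6) = mex{0,1,2} = 3
g(7) = mex{0,2} = 1
g(8) = mex{0,1,3} = 2
So g(8) = 2.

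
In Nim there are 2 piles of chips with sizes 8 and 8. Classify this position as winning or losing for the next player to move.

Bitwise XOR of the heap sizes:
  1000  (8)
  1000  (8)
  ----
  0000  (0)
The nim-sum is 0, so this is a P-position: the player to move is in a losing position under optimal play.

Losing position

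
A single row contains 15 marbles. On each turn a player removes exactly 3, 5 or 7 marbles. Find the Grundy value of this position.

1

Grundy values for subtraction set {3, 5, 7}:
k:     0  1  2  3  4  5  6  7  8  9 10 11 12 13 14 15
g(k):  0  0  0  1  1  1  2  2  2  3  0  0  0  1  1  1
So g(15) = 1.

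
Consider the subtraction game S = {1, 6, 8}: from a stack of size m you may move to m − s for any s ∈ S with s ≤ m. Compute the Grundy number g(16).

Build the Grundy sequence with g(k) = mex{g(k−s) : s ∈ {1, 6, 8}, s ≤ k}:
k:     0  1  2  3  4  5  6  7  8  9 10 11 12 13 14 15 16
g(k):  0  1  0  1  0  1  2  0  1  0  1  0  1  2  0  1  0
So g(16) = 0.

0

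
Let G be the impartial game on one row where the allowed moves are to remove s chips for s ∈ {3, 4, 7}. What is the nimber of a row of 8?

2

Grundy values for subtraction set {3, 4, 7}:
k:     0  1  2  3  4  5  6  7  8
g(k):  0  0  0  1  1  1  2  2  2
So g(8) = 2.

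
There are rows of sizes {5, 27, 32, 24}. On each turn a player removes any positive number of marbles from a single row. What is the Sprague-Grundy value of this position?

38

In binary:
  000101  (5)
  011011  (27)
  100000  (32)
  011000  (24)
  ------
  100110  (38)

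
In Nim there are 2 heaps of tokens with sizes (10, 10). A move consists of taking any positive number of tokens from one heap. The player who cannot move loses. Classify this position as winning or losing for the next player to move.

Losing position

Bitwise XOR of the heap sizes:
  1010  (10)
  1010  (10)
  ----
  0000  (0)
The nim-sum is 0, so this is a P-position: the player to move is in a losing position under optimal play.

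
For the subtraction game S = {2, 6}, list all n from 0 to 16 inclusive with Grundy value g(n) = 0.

0, 1, 4, 5, 8, 9, 12, 13, 16

Build the Grundy sequence with g(k) = mex{g(k−s) : s ∈ {2, 6}, s ≤ k}:
k:     0  1  2  3  4  5  6  7  8  9 10 11 12 13 14 15 16
g(k):  0  0  1  1  0  0  1  1  0  0  1  1  0  0  1  1  0
The P-positions (g = 0) in 0..16 are 0, 1, 4, 5, 8, 9, 12, 13, 16.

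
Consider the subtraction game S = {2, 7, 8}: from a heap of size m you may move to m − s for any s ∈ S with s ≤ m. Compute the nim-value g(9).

2

Build the Grundy sequence with g(k) = mex{g(k−s) : s ∈ {2, 7, 8}, s ≤ k}:
g(0) = mex{} = 0
g(1) = mex{} = 0
g(2) = mex{0} = 1
g(3) = mex{0} = 1
g(4) = mex{1} = 0
g(5) = mex{1} = 0
g(6) = mex{0} = 1
g(7) = mex{0} = 1
g(8) = mex{0,1} = 2
g(9) = mex{0,1} = 2
So g(9) = 2.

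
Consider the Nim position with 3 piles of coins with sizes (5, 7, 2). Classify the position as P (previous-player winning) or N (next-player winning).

Compute the nim-sum pairwise:
5 ^ 7 = 2
2 ^ 2 = 0
The nim-sum is 0, so this is a P-position: the player to move is in a losing position under optimal play.

P-position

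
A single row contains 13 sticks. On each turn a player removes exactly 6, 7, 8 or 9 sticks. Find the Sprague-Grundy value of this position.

Compute g(0), g(1), … for moves {6, 7, 8, 9}:
k:     0  1  2  3  4  5  6  7  8  9 10 11 12 13
g(k):  0  0  0  0  0  0  1  1  1  1  1  1  2  2
So g(13) = 2.

2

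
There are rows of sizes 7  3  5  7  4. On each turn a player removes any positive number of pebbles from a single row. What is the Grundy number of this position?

Write each in binary and XOR column by column:
  111  (7)
  011  (3)
  101  (5)
  111  (7)
  100  (4)
  ---
  010  (2)

2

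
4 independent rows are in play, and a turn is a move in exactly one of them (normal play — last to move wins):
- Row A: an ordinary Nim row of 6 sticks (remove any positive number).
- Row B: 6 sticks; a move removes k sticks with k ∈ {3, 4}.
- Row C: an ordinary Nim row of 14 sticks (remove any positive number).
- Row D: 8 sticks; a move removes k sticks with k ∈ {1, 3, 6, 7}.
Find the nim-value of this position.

Row A is a plain Nim row of size 6, so its Grundy value is 6.
Grundy values for row B (subtraction set {3, 4}):
g(0) = mex{} = 0
g(1) = mex{} = 0
g(2) = mex{} = 0
g(3) = mex{0} = 1
g(4) = mex{0} = 1
g(5) = mex{0} = 1
g(6) = mex{0,1} = 2
So g(6) = 2.
Row C is a plain Nim row of size 14, so its Grundy value is 14.
For row D, compute g(0), g(1), … with moves {1, 3, 6, 7}:
k:     0  1  2  3  4  5  6  7  8
g(k):  0  1  0  1  0  1  2  3  2
So g(8) = 2.
The value of a disjunctive sum is the nim-sum of the parts.
Combined value = 6 XOR 2 XOR 14 XOR 2 = 8.

8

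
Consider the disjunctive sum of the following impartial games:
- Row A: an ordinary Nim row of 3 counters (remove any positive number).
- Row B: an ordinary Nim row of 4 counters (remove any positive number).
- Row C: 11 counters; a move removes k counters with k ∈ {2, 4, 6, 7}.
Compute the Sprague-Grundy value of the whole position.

6

Row A is a plain Nim row of size 3, so its Grundy value is 3.
Row B is a plain Nim row of size 4, so its Grundy value is 4.
Grundy values for row C (subtraction set {2, 4, 6, 7}):
g(0) = mex{} = 0
g(1) = mex{} = 0
g(2) = mex{0} = 1
g(3) = mex{0} = 1
g(4) = mex{0,1} = 2
g(5) = mex{0,1} = 2
g(6) = mex{0,1,2} = 3
g(7) = mex{0,1,2} = 3
g(8) = mex{0,1,2,3} = 4
g(9) = mex{1,2,3} = 0
g(10) = mex{1,2,3,4} = 0
g(11) = mex{0,2,3} = 1
So g(11) = 1.
The value of a disjunctive sum is the nim-sum of the parts.
Combined value = 3 ⊕ 4 ⊕ 1 = 6.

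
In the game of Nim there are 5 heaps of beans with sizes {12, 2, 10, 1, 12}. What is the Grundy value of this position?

Write each in binary and XOR column by column:
  1100  (12)
  0010  (2)
  1010  (10)
  0001  (1)
  1100  (12)
  ----
  1001  (9)

9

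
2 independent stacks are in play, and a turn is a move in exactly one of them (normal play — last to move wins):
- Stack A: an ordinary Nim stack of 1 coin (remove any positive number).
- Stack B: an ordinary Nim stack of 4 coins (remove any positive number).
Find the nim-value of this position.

Stack A is a plain Nim stack of size 1, so its Grundy value is 1.
Stack B is a plain Nim stack of size 4, so its Grundy value is 4.
The value of a disjunctive sum is the nim-sum of the parts.
Combined value = 1 ⊕ 4 = 5.

5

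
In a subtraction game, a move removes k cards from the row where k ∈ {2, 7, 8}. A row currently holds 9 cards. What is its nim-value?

Grundy values for subtraction set {2, 7, 8}:
k:     0  1  2  3  4  5  6  7  8  9
g(k):  0  0  1  1  0  0  1  1  2  2
So g(9) = 2.

2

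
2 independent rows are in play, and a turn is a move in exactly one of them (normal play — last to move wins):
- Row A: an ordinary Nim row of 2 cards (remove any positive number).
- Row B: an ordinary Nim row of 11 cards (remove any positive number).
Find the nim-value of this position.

9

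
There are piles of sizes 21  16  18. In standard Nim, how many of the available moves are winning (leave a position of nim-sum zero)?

Nim-sum: 21 ⊕ 16 ⊕ 18 = 23.
The overall nim-sum is X = 23. A pile of size p has a winning move iff p XOR X < p (reduce it to p XOR X).
  21: 21 XOR 23 = 2 < 21 — winning move (to 2).
  16: 16 XOR 23 = 7 < 16 — winning move (to 7).
  18: 18 XOR 23 = 5 < 18 — winning move (to 5).
That gives 3 winning moves.

3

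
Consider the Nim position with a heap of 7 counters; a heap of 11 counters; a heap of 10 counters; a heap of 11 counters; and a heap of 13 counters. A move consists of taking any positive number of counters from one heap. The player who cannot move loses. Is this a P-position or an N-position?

Write each in binary and XOR column by column:
  0111  (7)
  1011  (11)
  1010  (10)
  1011  (11)
  1101  (13)
  ----
  0000  (0)
The nim-sum is 0, so this is a P-position: the player to move is in a losing position under optimal play.

P-position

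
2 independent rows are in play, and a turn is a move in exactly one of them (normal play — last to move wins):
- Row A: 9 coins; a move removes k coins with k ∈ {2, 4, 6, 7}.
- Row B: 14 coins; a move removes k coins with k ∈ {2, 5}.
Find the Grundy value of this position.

Build the Grundy sequence for row A with g(k) = mex{g(k−s) : s ∈ {2, 4, 6, 7}, s ≤ k}:
g(0) = mex{} = 0
g(1) = mex{} = 0
g(2) = mex{0} = 1
g(3) = mex{0} = 1
g(4) = mex{0,1} = 2
g(5) = mex{0,1} = 2
g(6) = mex{0,1,2} = 3
g(7) = mex{0,1,2} = 3
g(8) = mex{0,1,2,3} = 4
g(9) = mex{1,2,3} = 0
So g(9) = 0.
Build the Grundy sequence for row B with g(k) = mex{g(k−s) : s ∈ {2, 5}, s ≤ k}:
g(0) = mex{} = 0
g(1) = mex{} = 0
g(2) = mex{0} = 1
g(3) = mex{0} = 1
g(4) = mex{1} = 0
g(5) = mex{0,1} = 2
g(6) = mex{0} = 1
g(7) = mex{1,2} = 0
g(8) = mex{1} = 0
g(9) = mex{0} = 1
g(10) = mex{0,2} = 1
g(11) = mex{1} = 0
g(12) = mex{0,1} = 2
g(13) = mex{0} = 1
g(14) = mex{1,2} = 0
So g(14) = 0.
The value of a disjunctive sum is the nim-sum of the parts.
Combined value = 0 ⊕ 0 = 0.

0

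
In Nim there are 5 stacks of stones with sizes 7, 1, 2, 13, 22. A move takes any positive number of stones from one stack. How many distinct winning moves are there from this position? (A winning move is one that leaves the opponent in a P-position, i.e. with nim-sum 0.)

1

Compute the nim-sum pairwise:
7 ^ 1 = 6
6 ^ 2 = 4
4 ^ 13 = 9
9 ^ 22 = 31
The overall nim-sum is X = 31. A stack of size p has a winning move iff p XOR X < p (reduce it to p XOR X).
  7: 7 XOR 31 = 24 ≥ 7 — no move.
  1: 1 XOR 31 = 30 ≥ 1 — no move.
  2: 2 XOR 31 = 29 ≥ 2 — no move.
  13: 13 XOR 31 = 18 ≥ 13 — no move.
  22: 22 XOR 31 = 9 < 22 — winning move (to 9).
That gives 1 winning move.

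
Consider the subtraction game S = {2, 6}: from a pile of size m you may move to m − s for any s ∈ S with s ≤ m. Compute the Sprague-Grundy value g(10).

1

Grundy values for subtraction set {2, 6}:
g(0) = mex{} = 0
g(1) = mex{} = 0
g(2) = mex{0} = 1
g(3) = mex{0} = 1
g(4) = mex{1} = 0
g(5) = mex{1} = 0
g(6) = mex{0} = 1
g(7) = mex{0} = 1
g(8) = mex{1} = 0
g(9) = mex{1} = 0
g(10) = mex{0} = 1
So g(10) = 1.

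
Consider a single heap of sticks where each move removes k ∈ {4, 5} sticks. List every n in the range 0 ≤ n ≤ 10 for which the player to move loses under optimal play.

Build the Grundy sequence with g(k) = mex{g(k−s) : s ∈ {4, 5}, s ≤ k}:
k:     0  1  2  3  4  5  6  7  8  9 10
g(k):  0  0  0  0  1  1  1  1  2  0  0
The P-positions (g = 0) in 0..10 are 0, 1, 2, 3, 9, 10.

0, 1, 2, 3, 9, 10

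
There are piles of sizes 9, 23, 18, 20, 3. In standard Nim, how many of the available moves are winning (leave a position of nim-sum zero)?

3

Compute the nim-sum pairwise:
9 ^ 23 = 30
30 ^ 18 = 12
12 ^ 20 = 24
24 ^ 3 = 27
The overall nim-sum is X = 27. A pile of size p has a winning move iff p XOR X < p (reduce it to p XOR X).
  9: 9 XOR 27 = 18 ≥ 9 — no move.
  23: 23 XOR 27 = 12 < 23 — winning move (to 12).
  18: 18 XOR 27 = 9 < 18 — winning move (to 9).
  20: 20 XOR 27 = 15 < 20 — winning move (to 15).
  3: 3 XOR 27 = 24 ≥ 3 — no move.
That gives 3 winning moves.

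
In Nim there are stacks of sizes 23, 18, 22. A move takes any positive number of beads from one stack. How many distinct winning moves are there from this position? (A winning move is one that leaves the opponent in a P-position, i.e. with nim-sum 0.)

Compute the nim-sum pairwise:
23 ⊕ 18 = 5
5 ⊕ 22 = 19
The overall nim-sum is X = 19. A stack of size p has a winning move iff p XOR X < p (reduce it to p XOR X).
  23: 23 XOR 19 = 4 < 23 — winning move (to 4).
  18: 18 XOR 19 = 1 < 18 — winning move (to 1).
  22: 22 XOR 19 = 5 < 22 — winning move (to 5).
That gives 3 winning moves.

3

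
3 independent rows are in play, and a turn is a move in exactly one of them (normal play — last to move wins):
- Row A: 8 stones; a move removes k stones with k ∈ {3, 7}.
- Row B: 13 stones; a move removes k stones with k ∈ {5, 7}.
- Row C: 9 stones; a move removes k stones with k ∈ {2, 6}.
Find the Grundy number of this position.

Build the Grundy sequence for row A with g(k) = mex{g(k−s) : s ∈ {3, 7}, s ≤ k}:
k:     0  1  2  3  4  5  6  7  8
g(k):  0  0  0  1  1  1  0  2  2
So g(8) = 2.
For row B, compute g(0), g(1), … with moves {5, 7}:
k:     0  1  2  3  4  5  6  7  8  9 10 11 12 13
g(k):  0  0  0  0  0  1  1  1  1  1  2  2  0  0
So g(13) = 0.
For row C, compute g(0), g(1), … with moves {2, 6}:
g(0) = mex{} = 0
g(1) = mex{} = 0
g(2) = mex{0} = 1
g(3) = mex{0} = 1
g(4) = mex{1} = 0
g(5) = mex{1} = 0
g(6) = mex{0} = 1
g(7) = mex{0} = 1
g(8) = mex{1} = 0
g(9) = mex{1} = 0
So g(9) = 0.
The value of a disjunctive sum is the nim-sum of the parts.
Combined value = 2 XOR 0 XOR 0 = 2.

2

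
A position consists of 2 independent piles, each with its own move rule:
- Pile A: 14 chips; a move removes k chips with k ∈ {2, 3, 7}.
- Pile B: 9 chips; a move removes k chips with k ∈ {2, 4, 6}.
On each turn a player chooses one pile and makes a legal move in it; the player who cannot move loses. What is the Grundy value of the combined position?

2

For pile A, compute g(0), g(1), … with moves {2, 3, 7}:
k:     0  1  2  3  4  5  6  7  8  9 10 11 12 13 14
g(k):  0  0  1  1  2  0  0  1  1  2  0  0  1  1  2
So g(14) = 2.
Build the Grundy sequence for pile B with g(k) = mex{g(k−s) : s ∈ {2, 4, 6}, s ≤ k}:
k:     0  1  2  3  4  5  6  7  8  9
g(k):  0  0  1  1  2  2  3  3  0  0
So g(9) = 0.
By the Sprague-Grundy theorem, the Grundy value of a sum of independent games is the XOR of the component values.
Combined value = 2 XOR 0 = 2.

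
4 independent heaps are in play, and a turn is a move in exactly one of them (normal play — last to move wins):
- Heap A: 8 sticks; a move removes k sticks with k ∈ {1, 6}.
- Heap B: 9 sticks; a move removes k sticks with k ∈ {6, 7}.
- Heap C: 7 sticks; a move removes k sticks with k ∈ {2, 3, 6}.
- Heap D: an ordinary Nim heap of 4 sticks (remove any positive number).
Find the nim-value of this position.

Build the Grundy sequence for heap A with g(k) = mex{g(k−s) : s ∈ {1, 6}, s ≤ k}:
g(0) = mex{} = 0
g(1) = mex{0} = 1
g(2) = mex{1} = 0
g(3) = mex{0} = 1
g(4) = mex{1} = 0
g(5) = mex{0} = 1
g(6) = mex{0,1} = 2
g(7) = mex{1,2} = 0
g(8) = mex{0} = 1
So g(8) = 1.
Grundy values for heap B (subtraction set {6, 7}):
g(0) = mex{} = 0
g(1) = mex{} = 0
g(2) = mex{} = 0
g(3) = mex{} = 0
g(4) = mex{} = 0
g(5) = mex{} = 0
g(6) = mex{0} = 1
g(7) = mex{0} = 1
g(8) = mex{0} = 1
g(9) = mex{0} = 1
So g(9) = 1.
For heap C, compute g(0), g(1), … with moves {2, 3, 6}:
g(0) = mex{} = 0
g(1) = mex{} = 0
g(2) = mex{0} = 1
g(3) = mex{0} = 1
g(4) = mex{0,1} = 2
g(5) = mex{1} = 0
g(6) = mex{0,1,2} = 3
g(7) = mex{0,2} = 1
So g(7) = 1.
Heap D is a plain Nim heap of size 4, so its Grundy value is 4.
The value of a disjunctive sum is the nim-sum of the parts.
Combined value = 1 ⊕ 1 ⊕ 1 ⊕ 4 = 5.

5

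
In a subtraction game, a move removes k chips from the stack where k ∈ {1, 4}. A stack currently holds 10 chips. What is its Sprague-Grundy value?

0

Grundy values for subtraction set {1, 4}:
k:     0  1  2  3  4  5  6  7  8  9 10
g(k):  0  1  0  1  2  0  1  0  1  2  0
So g(10) = 0.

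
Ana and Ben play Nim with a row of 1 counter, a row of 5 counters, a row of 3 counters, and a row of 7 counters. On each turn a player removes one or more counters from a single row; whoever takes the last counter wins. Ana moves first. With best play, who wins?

Ben wins

Nim-sum: 1 XOR 5 XOR 3 XOR 7 = 0.
The nim-sum is 0, so this is a P-position: the player to move is in a losing position under optimal play; Ana is about to move from it and so loses — Ben wins.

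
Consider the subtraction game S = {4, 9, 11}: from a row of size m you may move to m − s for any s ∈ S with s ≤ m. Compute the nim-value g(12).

Grundy values for subtraction set {4, 9, 11}:
g(0) = mex{} = 0
g(1) = mex{} = 0
g(2) = mex{} = 0
g(3) = mex{} = 0
g(4) = mex{0} = 1
g(5) = mex{0} = 1
g(6) = mex{0} = 1
g(7) = mex{0} = 1
g(8) = mex{1} = 0
g(9) = mex{0,1} = 2
g(10) = mex{0,1} = 2
g(11) = mex{0,1} = 2
g(12) = mex{0} = 1
So g(12) = 1.

1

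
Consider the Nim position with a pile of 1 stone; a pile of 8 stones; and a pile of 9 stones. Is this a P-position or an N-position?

P-position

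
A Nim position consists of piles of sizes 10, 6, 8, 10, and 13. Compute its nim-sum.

Write each in binary and XOR column by column:
  1010  (10)
  0110  (6)
  1000  (8)
  1010  (10)
  1101  (13)
  ----
  0011  (3)

3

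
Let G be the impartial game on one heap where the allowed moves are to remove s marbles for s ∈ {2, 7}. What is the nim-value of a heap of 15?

1

Grundy values for subtraction set {2, 7}:
k:     0  1  2  3  4  5  6  7  8  9 10 11 12 13 14 15
g(k):  0  0  1  1  0  0  1  1  2  0  0  1  1  0  0  1
So g(15) = 1.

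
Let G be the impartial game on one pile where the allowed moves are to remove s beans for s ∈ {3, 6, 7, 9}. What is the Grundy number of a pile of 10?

3

Compute g(0), g(1), … for moves {3, 6, 7, 9}:
k:     0  1  2  3  4  5  6  7  8  9 10
g(k):  0  0  0  1  1  1  2  2  2  3  3
So g(10) = 3.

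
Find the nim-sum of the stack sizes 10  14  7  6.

5

Nim-sum: 10 ⊕ 14 ⊕ 7 ⊕ 6 = 5.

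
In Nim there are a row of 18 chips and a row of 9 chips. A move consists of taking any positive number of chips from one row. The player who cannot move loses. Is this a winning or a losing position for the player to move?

Winning position

Bitwise XOR of the heap sizes:
  10010  (18)
  01001  (9)
  -----
  11011  (27)
The nim-sum is 27 ≠ 0, so this is an N-position: the player to move can win.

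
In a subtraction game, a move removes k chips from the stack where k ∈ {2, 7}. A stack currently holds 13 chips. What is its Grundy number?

Grundy values for subtraction set {2, 7}:
g(0) = mex{} = 0
g(1) = mex{} = 0
g(2) = mex{0} = 1
g(3) = mex{0} = 1
g(4) = mex{1} = 0
g(5) = mex{1} = 0
g(6) = mex{0} = 1
g(7) = mex{0} = 1
g(8) = mex{0,1} = 2
g(9) = mex{1} = 0
g(10) = mex{1,2} = 0
g(11) = mex{0} = 1
g(12) = mex{0} = 1
g(13) = mex{1} = 0
So g(13) = 0.

0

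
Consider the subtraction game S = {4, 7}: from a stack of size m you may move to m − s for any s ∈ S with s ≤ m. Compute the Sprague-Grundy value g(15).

1

Grundy values for subtraction set {4, 7}:
k:     0  1  2  3  4  5  6  7  8  9 10 11 12 13 14 15
g(k):  0  0  0  0  1  1  1  1  2  2  2  0  0  0  0  1
So g(15) = 1.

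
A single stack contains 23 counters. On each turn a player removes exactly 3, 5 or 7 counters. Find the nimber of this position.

Build the Grundy sequence with g(k) = mex{g(k−s) : s ∈ {3, 5, 7}, s ≤ k}:
k:     0  1  2  3  4  5  6  7  8  9 10 11 12 13 14 15 16 17 18 19 20 21 22 23
g(k):  0  0  0  1  1  1  2  2  2  3  0  0  0  1  1  1  2  2  2  3  0  0  0  1
So g(23) = 1.

1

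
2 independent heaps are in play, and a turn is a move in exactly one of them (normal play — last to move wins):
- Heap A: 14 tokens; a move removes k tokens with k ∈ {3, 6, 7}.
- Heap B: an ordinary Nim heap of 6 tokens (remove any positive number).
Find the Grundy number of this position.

For heap A, compute g(0), g(1), … with moves {3, 6, 7}:
k:     0  1  2  3  4  5  6  7  8  9 10 11 12 13 14
g(k):  0  0  0  1  1  1  2  2  2  3  0  0  0  1  1
So g(14) = 1.
Heap B is a plain Nim heap of size 6, so its Grundy value is 6.
By the Sprague-Grundy theorem, the Grundy value of a sum of independent games is the XOR of the component values.
Combined value = 1 XOR 6 = 7.

7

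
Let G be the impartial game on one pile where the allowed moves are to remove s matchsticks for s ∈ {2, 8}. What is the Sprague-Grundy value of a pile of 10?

Build the Grundy sequence with g(k) = mex{g(k−s) : s ∈ {2, 8}, s ≤ k}:
k:     0  1  2  3  4  5  6  7  8  9 10
g(k):  0  0  1  1  0  0  1  1  2  2  0
So g(10) = 0.

0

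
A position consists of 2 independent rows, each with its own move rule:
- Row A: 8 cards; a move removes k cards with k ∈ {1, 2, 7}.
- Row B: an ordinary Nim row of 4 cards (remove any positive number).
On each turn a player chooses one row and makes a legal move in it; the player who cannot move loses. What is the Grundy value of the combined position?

6

Grundy values for row A (subtraction set {1, 2, 7}):
g(0) = mex{} = 0
g(1) = mex{0} = 1
g(2) = mex{0,1} = 2
g(3) = mex{1,2} = 0
g(4) = mex{0,2} = 1
g(5) = mex{0,1} = 2
g(6) = mex{1,2} = 0
g(7) = mex{0,2} = 1
g(8) = mex{0,1} = 2
So g(8) = 2.
Row B is a plain Nim row of size 4, so its Grundy value is 4.
The value of a disjunctive sum is the nim-sum of the parts.
Combined value = 2 ⊕ 4 = 6.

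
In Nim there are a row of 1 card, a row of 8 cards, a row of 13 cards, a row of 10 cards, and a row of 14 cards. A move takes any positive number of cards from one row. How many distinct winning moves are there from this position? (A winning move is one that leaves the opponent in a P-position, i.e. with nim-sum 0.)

0

Compute the nim-sum pairwise:
1 ^ 8 = 9
9 ^ 13 = 4
4 ^ 10 = 14
14 ^ 14 = 0
The nim-sum is already 0, so every move leaves a nonzero nim-sum — there are no winning moves.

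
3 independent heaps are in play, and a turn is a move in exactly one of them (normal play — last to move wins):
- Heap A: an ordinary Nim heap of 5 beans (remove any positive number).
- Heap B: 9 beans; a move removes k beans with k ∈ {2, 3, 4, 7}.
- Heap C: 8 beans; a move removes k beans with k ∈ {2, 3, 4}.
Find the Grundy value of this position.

Heap A is a plain Nim heap of size 5, so its Grundy value is 5.
Build the Grundy sequence for heap B with g(k) = mex{g(k−s) : s ∈ {2, 3, 4, 7}, s ≤ k}:
g(0) = mex{} = 0
g(1) = mex{} = 0
g(2) = mex{0} = 1
g(3) = mex{0} = 1
g(4) = mex{0,1} = 2
g(5) = mex{0,1} = 2
g(6) = mex{1,2} = 0
g(7) = mex{0,1,2} = 3
g(8) = mex{0,2} = 1
g(9) = mex{0,1,2,3} = 4
So g(9) = 4.
Grundy values for heap C (subtraction set {2, 3, 4}):
k:     0  1  2  3  4  5  6  7  8
g(k):  0  0  1  1  2  2  0  0  1
So g(8) = 1.
The value of a disjunctive sum is the nim-sum of the parts.
Combined value = 5 ⊕ 4 ⊕ 1 = 0.

0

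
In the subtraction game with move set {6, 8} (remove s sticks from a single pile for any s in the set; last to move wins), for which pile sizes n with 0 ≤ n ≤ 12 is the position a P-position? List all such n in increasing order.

Compute g(0), g(1), … for moves {6, 8}:
g(0) = mex{} = 0
g(1) = mex{} = 0
g(2) = mex{} = 0
g(3) = mex{} = 0
g(4) = mex{} = 0
g(5) = mex{} = 0
g(6) = mex{0} = 1
g(7) = mex{0} = 1
g(8) = mex{0} = 1
g(9) = mex{0} = 1
g(10) = mex{0} = 1
g(11) = mex{0} = 1
g(12) = mex{0,1} = 2
The P-positions (g = 0) in 0..12 are 0, 1, 2, 3, 4, 5.

0, 1, 2, 3, 4, 5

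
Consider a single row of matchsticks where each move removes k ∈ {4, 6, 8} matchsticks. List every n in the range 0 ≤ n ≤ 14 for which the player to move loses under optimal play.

0, 1, 2, 3, 12, 13, 14

Grundy values for subtraction set {4, 6, 8}:
g(0) = mex{} = 0
g(1) = mex{} = 0
g(2) = mex{} = 0
g(3) = mex{} = 0
g(4) = mex{0} = 1
g(5) = mex{0} = 1
g(6) = mex{0} = 1
g(7) = mex{0} = 1
g(8) = mex{0,1} = 2
g(9) = mex{0,1} = 2
g(10) = mex{0,1} = 2
g(11) = mex{0,1} = 2
g(12) = mex{1,2} = 0
g(13) = mex{1,2} = 0
g(14) = mex{1,2} = 0
The P-positions (g = 0) in 0..14 are 0, 1, 2, 3, 12, 13, 14.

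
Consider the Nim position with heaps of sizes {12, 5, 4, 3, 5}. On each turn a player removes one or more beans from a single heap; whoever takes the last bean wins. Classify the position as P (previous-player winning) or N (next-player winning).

Nim-sum: 12 ^ 5 ^ 4 ^ 3 ^ 5 = 11.
The nim-sum is 11 ≠ 0, so this is an N-position: the player to move can win.

N-position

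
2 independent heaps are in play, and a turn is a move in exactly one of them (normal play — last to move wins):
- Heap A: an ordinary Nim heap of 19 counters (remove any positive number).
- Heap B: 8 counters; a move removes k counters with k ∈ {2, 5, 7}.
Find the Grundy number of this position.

17

Heap A is a plain Nim heap of size 19, so its Grundy value is 19.
For heap B, compute g(0), g(1), … with moves {2, 5, 7}:
g(0) = mex{} = 0
g(1) = mex{} = 0
g(2) = mex{0} = 1
g(3) = mex{0} = 1
g(4) = mex{1} = 0
g(5) = mex{0,1} = 2
g(6) = mex{0} = 1
g(7) = mex{0,1,2} = 3
g(8) = mex{0,1} = 2
So g(8) = 2.
The value of a disjunctive sum is the nim-sum of the parts.
Combined value = 19 XOR 2 = 17.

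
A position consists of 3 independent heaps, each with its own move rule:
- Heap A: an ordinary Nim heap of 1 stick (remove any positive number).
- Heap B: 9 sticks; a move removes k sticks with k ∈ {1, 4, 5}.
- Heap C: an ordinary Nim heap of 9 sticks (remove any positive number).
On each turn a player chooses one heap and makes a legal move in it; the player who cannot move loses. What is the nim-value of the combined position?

9

Heap A is a plain Nim heap of size 1, so its Grundy value is 1.
Build the Grundy sequence for heap B with g(k) = mex{g(k−s) : s ∈ {1, 4, 5}, s ≤ k}:
g(0) = mex{} = 0
g(1) = mex{0} = 1
g(2) = mex{1} = 0
g(3) = mex{0} = 1
g(4) = mex{0,1} = 2
g(5) = mex{0,1,2} = 3
g(6) = mex{0,1,3} = 2
g(7) = mex{0,1,2} = 3
g(8) = mex{1,2,3} = 0
g(9) = mex{0,2,3} = 1
So g(9) = 1.
Heap C is a plain Nim heap of size 9, so its Grundy value is 9.
The value of a disjunctive sum is the nim-sum of the parts.
Combined value = 1 ⊕ 1 ⊕ 9 = 9.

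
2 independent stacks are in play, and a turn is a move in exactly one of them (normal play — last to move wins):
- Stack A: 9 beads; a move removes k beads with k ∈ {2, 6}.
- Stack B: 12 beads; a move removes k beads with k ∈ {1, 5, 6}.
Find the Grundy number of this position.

1

For stack A, compute g(0), g(1), … with moves {2, 6}:
k:     0  1  2  3  4  5  6  7  8  9
g(k):  0  0  1  1  0  0  1  1  0  0
So g(9) = 0.
Build the Grundy sequence for stack B with g(k) = mex{g(k−s) : s ∈ {1, 5, 6}, s ≤ k}:
g(0) = mex{} = 0
g(1) = mex{0} = 1
g(2) = mex{1} = 0
g(3) = mex{0} = 1
g(4) = mex{1} = 0
g(5) = mex{0} = 1
g(6) = mex{0,1} = 2
g(7) = mex{0,1,2} = 3
g(8) = mex{0,1,3} = 2
g(9) = mex{0,1,2} = 3
g(10) = mex{0,1,3} = 2
g(11) = mex{1,2} = 0
g(12) = mex{0,2,3} = 1
So g(12) = 1.
By the Sprague-Grundy theorem, the Grundy value of a sum of independent games is the XOR of the component values.
Combined value = 0 ⊕ 1 = 1.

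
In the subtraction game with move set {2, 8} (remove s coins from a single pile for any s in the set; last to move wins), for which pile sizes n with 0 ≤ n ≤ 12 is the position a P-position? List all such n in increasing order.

Build the Grundy sequence with g(k) = mex{g(k−s) : s ∈ {2, 8}, s ≤ k}:
g(0) = mex{} = 0
g(1) = mex{} = 0
g(2) = mex{0} = 1
g(3) = mex{0} = 1
g(4) = mex{1} = 0
g(5) = mex{1} = 0
g(6) = mex{0} = 1
g(7) = mex{0} = 1
g(8) = mex{0,1} = 2
g(9) = mex{0,1} = 2
g(10) = mex{1,2} = 0
g(11) = mex{1,2} = 0
g(12) = mex{0} = 1
The P-positions (g = 0) in 0..12 are 0, 1, 4, 5, 10, 11.

0, 1, 4, 5, 10, 11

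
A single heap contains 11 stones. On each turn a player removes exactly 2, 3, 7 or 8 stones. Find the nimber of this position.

0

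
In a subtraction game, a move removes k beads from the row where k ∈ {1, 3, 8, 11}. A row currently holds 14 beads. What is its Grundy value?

2

Grundy values for subtraction set {1, 3, 8, 11}:
k:     0  1  2  3  4  5  6  7  8  9 10 11 12 13 14
g(k):  0  1  0  1  0  1  0  1  2  3  2  3  2  3  2
So g(14) = 2.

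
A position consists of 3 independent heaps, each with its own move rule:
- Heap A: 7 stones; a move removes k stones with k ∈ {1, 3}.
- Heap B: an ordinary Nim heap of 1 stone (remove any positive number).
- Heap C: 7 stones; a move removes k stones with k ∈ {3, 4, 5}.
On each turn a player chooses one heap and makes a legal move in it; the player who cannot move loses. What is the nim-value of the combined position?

Build the Grundy sequence for heap A with g(k) = mex{g(k−s) : s ∈ {1, 3}, s ≤ k}:
g(0) = mex{} = 0
g(1) = mex{0} = 1
g(2) = mex{1} = 0
g(3) = mex{0} = 1
g(4) = mex{1} = 0
g(5) = mex{0} = 1
g(6) = mex{1} = 0
g(7) = mex{0} = 1
So g(7) = 1.
Heap B is a plain Nim heap of size 1, so its Grundy value is 1.
Build the Grundy sequence for heap C with g(k) = mex{g(k−s) : s ∈ {3, 4, 5}, s ≤ k}:
g(0) = mex{} = 0
g(1) = mex{} = 0
g(2) = mex{} = 0
g(3) = mex{0} = 1
g(4) = mex{0} = 1
g(5) = mex{0} = 1
g(6) = mex{0,1} = 2
g(7) = mex{0,1} = 2
So g(7) = 2.
The value of a disjunctive sum is the nim-sum of the parts.
Combined value = 1 ⊕ 1 ⊕ 2 = 2.

2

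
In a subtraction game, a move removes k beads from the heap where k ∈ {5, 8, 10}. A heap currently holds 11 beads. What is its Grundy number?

Grundy values for subtraction set {5, 8, 10}:
k:     0  1  2  3  4  5  6  7  8  9 10 11
g(k):  0  0  0  0  0  1  1  1  1  1  2  2
So g(11) = 2.

2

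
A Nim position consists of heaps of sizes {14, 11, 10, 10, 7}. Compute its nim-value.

2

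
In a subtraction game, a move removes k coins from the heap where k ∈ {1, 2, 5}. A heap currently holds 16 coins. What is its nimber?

1

Compute g(0), g(1), … for moves {1, 2, 5}:
k:     0  1  2  3  4  5  6  7  8  9 10 11 12 13 14 15 16
g(k):  0  1  2  0  1  2  0  1  2  0  1  2  0  1  2  0  1
So g(16) = 1.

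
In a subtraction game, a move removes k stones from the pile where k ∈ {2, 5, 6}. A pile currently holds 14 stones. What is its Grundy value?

1

Build the Grundy sequence with g(k) = mex{g(k−s) : s ∈ {2, 5, 6}, s ≤ k}:
k:     0  1  2  3  4  5  6  7  8  9 10 11 12 13 14
g(k):  0  0  1  1  0  2  1  3  0  2  1  0  0  1  1
So g(14) = 1.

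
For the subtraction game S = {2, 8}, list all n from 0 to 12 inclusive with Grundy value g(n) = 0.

Grundy values for subtraction set {2, 8}:
k:     0  1  2  3  4  5  6  7  8  9 10 11 12
g(k):  0  0  1  1  0  0  1  1  2  2  0  0  1
The P-positions (g = 0) in 0..12 are 0, 1, 4, 5, 10, 11.

0, 1, 4, 5, 10, 11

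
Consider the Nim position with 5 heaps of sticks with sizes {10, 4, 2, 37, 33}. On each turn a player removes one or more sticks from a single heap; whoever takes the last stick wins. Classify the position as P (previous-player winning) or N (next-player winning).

N-position

Nim-sum: 10 ⊕ 4 ⊕ 2 ⊕ 37 ⊕ 33 = 8.
The nim-sum is 8 ≠ 0, so this is an N-position: the player to move can win.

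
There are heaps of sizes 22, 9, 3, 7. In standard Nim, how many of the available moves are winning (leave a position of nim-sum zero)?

1

Bitwise XOR of the heap sizes:
  10110  (22)
  01001  (9)
  00011  (3)
  00111  (7)
  -----
  11011  (27)
The overall nim-sum is X = 27. A heap of size p has a winning move iff p XOR X < p (reduce it to p XOR X).
  22: 22 XOR 27 = 13 < 22 — winning move (to 13).
  9: 9 XOR 27 = 18 ≥ 9 — no move.
  3: 3 XOR 27 = 24 ≥ 3 — no move.
  7: 7 XOR 27 = 28 ≥ 7 — no move.
That gives 1 winning move.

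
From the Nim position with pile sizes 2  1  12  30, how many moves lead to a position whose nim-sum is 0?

1

Compute the nim-sum pairwise:
2 ⊕ 1 = 3
3 ⊕ 12 = 15
15 ⊕ 30 = 17
The overall nim-sum is X = 17. A pile of size p has a winning move iff p XOR X < p (reduce it to p XOR X).
  2: 2 XOR 17 = 19 ≥ 2 — no move.
  1: 1 XOR 17 = 16 ≥ 1 — no move.
  12: 12 XOR 17 = 29 ≥ 12 — no move.
  30: 30 XOR 17 = 15 < 30 — winning move (to 15).
That gives 1 winning move.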